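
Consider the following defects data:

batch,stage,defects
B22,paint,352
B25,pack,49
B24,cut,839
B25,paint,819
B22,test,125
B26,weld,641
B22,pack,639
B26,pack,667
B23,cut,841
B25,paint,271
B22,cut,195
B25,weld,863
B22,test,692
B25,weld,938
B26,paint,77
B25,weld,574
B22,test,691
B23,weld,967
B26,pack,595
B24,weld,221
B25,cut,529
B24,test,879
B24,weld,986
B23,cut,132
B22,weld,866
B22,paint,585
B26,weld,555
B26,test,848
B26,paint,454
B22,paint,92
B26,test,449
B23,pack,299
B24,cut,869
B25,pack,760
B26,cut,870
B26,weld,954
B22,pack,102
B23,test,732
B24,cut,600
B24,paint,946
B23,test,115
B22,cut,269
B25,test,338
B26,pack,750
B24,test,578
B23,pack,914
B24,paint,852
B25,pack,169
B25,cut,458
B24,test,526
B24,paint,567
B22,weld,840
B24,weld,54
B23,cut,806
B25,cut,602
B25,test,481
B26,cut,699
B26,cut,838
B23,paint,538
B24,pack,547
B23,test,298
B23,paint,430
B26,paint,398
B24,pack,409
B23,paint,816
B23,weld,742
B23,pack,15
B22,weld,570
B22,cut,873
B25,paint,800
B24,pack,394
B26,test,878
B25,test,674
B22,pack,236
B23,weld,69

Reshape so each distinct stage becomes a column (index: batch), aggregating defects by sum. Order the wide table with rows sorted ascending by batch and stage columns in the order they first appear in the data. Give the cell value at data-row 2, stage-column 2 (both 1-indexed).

With rows sorted ascending by batch, row 2 is batch=B23. stage columns in first-appearance order: paint, pack, cut, test, weld; column 2 is pack.
Long rows with batch=B23, stage=pack: 299 + 914 + 15 = 1228.

1228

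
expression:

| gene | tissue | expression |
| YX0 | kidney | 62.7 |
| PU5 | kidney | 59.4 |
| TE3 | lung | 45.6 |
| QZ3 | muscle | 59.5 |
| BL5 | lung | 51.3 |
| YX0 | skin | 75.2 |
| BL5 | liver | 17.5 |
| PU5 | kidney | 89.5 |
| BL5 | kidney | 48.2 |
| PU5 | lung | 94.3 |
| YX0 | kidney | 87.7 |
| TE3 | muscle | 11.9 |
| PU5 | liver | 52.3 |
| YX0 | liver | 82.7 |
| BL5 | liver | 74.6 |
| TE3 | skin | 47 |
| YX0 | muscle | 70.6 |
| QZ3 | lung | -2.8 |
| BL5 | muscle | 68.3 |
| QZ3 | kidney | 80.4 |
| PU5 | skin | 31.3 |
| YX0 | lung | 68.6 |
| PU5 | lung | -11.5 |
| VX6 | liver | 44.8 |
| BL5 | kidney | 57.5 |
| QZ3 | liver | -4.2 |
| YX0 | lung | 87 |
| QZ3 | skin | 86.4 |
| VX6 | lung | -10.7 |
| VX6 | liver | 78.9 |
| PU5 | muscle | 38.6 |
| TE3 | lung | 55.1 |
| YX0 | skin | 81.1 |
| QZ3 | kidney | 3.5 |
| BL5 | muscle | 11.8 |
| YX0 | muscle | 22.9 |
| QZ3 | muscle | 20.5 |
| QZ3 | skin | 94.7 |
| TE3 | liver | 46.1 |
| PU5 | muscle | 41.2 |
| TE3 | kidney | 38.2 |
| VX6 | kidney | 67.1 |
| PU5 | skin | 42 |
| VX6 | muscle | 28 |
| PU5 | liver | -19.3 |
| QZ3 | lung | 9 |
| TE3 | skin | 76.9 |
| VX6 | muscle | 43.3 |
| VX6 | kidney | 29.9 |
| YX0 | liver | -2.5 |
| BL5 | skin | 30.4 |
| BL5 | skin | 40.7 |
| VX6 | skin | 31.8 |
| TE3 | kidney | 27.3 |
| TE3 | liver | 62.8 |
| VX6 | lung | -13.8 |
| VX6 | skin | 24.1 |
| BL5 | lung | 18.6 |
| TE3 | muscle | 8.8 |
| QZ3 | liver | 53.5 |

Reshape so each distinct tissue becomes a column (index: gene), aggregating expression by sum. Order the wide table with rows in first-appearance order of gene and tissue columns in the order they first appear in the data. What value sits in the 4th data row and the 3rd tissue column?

80

With rows in first-appearance order of gene, row 4 is gene=QZ3. tissue columns in first-appearance order: kidney, lung, muscle, skin, liver; column 3 is muscle.
Long rows with gene=QZ3, tissue=muscle: 59.5 + 20.5 = 80.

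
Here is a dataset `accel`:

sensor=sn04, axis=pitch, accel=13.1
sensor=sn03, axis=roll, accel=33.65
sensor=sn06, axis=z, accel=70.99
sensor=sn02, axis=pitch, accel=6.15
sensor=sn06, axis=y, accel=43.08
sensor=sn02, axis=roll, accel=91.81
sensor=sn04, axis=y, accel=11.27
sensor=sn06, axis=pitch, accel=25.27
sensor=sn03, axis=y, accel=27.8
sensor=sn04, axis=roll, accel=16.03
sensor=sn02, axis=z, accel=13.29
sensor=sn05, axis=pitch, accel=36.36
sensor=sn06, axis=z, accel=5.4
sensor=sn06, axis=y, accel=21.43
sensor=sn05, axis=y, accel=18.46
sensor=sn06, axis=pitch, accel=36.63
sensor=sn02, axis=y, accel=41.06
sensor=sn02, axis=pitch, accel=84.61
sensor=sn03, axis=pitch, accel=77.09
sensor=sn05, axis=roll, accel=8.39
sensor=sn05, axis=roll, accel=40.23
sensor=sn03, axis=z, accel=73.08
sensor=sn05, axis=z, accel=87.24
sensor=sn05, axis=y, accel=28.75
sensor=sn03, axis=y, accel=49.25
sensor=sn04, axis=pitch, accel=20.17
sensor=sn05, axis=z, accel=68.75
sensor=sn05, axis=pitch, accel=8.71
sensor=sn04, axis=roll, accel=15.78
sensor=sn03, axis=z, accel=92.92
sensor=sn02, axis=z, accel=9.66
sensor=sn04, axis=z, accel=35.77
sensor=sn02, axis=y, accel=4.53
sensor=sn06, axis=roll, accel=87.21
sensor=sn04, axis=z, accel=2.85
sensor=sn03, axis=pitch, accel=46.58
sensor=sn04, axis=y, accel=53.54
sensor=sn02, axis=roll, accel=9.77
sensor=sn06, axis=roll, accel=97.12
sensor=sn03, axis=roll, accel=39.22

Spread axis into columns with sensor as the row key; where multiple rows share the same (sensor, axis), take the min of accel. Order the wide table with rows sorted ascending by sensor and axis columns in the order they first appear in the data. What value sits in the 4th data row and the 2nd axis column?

With rows sorted ascending by sensor, row 4 is sensor=sn05. axis columns in first-appearance order: pitch, roll, z, y; column 2 is roll.
Long rows with sensor=sn05, axis=roll: min(8.39, 40.23) = 8.39.

8.39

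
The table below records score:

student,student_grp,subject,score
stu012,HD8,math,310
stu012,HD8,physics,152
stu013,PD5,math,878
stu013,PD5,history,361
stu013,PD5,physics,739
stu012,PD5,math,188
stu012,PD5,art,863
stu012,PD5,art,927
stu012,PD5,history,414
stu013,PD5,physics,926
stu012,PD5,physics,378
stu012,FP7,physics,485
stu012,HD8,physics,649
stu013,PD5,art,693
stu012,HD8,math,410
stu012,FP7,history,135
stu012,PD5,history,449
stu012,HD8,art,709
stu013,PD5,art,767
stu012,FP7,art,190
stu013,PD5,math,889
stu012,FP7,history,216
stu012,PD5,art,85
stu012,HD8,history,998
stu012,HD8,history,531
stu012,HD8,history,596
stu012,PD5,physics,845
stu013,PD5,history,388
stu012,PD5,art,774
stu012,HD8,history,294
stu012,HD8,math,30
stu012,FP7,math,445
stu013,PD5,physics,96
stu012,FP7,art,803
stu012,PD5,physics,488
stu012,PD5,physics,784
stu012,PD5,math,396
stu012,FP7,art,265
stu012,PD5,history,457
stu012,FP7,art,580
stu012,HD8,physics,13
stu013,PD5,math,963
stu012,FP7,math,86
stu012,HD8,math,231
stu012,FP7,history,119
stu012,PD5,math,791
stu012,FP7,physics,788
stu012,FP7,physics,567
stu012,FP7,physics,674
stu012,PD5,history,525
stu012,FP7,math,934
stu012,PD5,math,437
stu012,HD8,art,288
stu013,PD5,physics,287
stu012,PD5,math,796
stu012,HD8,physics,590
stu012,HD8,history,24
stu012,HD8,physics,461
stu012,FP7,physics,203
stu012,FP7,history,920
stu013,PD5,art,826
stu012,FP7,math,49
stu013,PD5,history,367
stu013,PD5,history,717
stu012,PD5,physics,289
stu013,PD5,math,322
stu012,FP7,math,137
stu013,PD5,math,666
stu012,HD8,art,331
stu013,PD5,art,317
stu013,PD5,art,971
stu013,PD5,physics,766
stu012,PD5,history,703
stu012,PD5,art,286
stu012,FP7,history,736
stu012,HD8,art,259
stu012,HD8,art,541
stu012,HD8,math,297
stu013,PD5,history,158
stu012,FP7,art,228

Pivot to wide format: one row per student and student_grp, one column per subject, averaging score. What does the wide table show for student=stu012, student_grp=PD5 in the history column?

Rows with student=stu012, student_grp=PD5 and subject=history: score values are 414, 449, 457, 525, 703.
(414 + 449 + 457 + 525 + 703) / 5 = 509.60.

509.60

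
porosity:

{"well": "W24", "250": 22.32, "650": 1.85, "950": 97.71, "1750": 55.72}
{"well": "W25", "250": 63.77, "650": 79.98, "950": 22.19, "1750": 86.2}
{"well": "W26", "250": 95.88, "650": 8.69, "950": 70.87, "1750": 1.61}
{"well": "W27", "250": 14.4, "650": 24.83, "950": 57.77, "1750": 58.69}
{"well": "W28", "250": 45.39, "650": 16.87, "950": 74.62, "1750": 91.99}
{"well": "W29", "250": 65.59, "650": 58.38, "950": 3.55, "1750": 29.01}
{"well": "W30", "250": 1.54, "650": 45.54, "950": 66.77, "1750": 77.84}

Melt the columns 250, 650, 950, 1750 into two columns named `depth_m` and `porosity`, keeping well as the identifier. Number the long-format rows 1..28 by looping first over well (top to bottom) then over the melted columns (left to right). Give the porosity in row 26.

28 rows total (7 × 4). Row 26: index ⌊(26-1)/4⌋ = 6 into well → W30; (26-1) mod 4 = 1 into the melted columns → 650.
So row 26 is (W30, 650, 45.54); porosity = 45.54.

45.54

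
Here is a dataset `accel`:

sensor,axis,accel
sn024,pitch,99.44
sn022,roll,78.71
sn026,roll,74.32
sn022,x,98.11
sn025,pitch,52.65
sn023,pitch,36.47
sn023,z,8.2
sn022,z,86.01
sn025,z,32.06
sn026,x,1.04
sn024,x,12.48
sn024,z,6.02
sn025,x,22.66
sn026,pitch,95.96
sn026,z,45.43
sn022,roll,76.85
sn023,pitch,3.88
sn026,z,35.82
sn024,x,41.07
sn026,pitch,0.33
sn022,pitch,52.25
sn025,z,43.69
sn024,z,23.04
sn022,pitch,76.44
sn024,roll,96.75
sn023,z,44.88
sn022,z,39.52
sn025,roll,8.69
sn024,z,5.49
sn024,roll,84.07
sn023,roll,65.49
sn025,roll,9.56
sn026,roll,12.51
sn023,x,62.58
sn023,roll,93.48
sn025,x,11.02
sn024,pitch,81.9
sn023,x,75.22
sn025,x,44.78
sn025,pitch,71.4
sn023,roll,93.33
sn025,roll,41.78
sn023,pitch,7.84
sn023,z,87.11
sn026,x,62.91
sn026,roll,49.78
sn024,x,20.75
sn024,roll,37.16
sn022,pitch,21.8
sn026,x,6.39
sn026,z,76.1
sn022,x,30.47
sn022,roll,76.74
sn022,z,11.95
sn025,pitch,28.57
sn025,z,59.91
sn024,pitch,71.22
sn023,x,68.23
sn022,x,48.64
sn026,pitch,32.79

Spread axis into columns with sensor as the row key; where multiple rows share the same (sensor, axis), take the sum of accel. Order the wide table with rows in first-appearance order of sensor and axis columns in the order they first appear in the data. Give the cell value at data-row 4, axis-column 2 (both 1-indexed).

60.03

With rows in first-appearance order of sensor, row 4 is sensor=sn025. axis columns in first-appearance order: pitch, roll, x, z; column 2 is roll.
Long rows with sensor=sn025, axis=roll: 8.69 + 9.56 + 41.78 = 60.03.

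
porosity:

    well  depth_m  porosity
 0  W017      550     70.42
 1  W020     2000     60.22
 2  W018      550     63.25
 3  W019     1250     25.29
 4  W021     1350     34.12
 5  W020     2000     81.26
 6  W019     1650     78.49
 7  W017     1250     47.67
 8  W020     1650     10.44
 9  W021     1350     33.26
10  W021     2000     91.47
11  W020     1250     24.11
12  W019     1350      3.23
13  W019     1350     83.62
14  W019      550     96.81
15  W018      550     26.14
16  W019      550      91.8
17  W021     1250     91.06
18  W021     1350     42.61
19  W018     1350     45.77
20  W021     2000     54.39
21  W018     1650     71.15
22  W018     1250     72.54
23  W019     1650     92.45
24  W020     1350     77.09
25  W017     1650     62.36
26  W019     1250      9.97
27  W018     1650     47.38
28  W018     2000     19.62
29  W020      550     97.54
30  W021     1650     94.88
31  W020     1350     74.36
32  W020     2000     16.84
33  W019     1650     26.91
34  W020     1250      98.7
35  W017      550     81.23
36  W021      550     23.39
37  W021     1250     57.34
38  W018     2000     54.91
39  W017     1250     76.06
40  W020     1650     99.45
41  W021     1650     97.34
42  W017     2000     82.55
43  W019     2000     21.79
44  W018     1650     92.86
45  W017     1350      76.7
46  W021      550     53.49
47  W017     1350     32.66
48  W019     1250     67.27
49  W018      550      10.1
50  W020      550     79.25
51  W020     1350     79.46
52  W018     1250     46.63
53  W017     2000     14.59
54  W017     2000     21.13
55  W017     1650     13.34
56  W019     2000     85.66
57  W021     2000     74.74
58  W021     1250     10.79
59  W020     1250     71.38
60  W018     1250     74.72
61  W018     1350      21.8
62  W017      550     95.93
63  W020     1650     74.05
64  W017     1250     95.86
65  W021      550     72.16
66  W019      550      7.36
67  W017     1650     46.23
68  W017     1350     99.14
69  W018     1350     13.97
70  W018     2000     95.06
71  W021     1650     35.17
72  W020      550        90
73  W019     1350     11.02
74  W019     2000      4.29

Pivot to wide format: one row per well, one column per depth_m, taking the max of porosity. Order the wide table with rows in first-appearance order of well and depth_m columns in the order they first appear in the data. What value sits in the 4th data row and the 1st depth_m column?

96.81

With rows in first-appearance order of well, row 4 is well=W019. depth_m columns in first-appearance order: 550, 2000, 1250, 1350, 1650; column 1 is 550.
Long rows with well=W019, depth_m=550: max(96.81, 91.8, 7.36) = 96.81.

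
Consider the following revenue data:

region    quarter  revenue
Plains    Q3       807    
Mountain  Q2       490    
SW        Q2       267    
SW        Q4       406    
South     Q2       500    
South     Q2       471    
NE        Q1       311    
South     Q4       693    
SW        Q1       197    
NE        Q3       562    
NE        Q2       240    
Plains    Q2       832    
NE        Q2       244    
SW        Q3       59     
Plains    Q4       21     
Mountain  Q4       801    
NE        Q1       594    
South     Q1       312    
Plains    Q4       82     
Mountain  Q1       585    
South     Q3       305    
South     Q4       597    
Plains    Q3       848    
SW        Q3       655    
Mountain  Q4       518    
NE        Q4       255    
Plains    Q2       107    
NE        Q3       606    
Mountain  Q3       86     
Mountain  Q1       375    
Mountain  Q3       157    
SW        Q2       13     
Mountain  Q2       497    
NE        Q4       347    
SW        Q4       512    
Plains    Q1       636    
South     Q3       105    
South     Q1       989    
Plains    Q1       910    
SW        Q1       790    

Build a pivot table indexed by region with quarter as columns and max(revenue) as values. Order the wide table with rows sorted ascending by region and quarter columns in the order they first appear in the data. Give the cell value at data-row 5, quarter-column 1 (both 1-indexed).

305

With rows sorted ascending by region, row 5 is region=South. quarter columns in first-appearance order: Q3, Q2, Q4, Q1; column 1 is Q3.
Long rows with region=South, quarter=Q3: max(305, 105) = 305.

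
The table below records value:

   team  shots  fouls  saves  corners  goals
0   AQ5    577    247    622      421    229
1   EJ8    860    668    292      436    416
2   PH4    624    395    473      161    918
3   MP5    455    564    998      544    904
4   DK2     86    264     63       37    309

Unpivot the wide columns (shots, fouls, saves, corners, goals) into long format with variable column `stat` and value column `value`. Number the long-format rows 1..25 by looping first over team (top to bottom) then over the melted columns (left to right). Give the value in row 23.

25 rows total (5 × 5). Row 23: index ⌊(23-1)/5⌋ = 4 into team → DK2; (23-1) mod 5 = 2 into the melted columns → saves.
So row 23 is (DK2, saves, 63); value = 63.

63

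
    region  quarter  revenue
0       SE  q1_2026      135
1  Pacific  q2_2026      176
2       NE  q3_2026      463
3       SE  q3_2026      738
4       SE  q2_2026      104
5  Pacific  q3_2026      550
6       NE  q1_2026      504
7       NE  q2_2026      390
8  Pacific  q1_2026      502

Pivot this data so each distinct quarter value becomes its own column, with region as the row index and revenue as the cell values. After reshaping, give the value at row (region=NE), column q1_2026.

504

Wide layout: rows indexed by region, columns are the 3 distinct quarter values (q1_2026, q2_2026, q3_2026).
Cell (region=NE, quarter=q1_2026) draws from the long row where region=NE and quarter=q1_2026, which has revenue=504.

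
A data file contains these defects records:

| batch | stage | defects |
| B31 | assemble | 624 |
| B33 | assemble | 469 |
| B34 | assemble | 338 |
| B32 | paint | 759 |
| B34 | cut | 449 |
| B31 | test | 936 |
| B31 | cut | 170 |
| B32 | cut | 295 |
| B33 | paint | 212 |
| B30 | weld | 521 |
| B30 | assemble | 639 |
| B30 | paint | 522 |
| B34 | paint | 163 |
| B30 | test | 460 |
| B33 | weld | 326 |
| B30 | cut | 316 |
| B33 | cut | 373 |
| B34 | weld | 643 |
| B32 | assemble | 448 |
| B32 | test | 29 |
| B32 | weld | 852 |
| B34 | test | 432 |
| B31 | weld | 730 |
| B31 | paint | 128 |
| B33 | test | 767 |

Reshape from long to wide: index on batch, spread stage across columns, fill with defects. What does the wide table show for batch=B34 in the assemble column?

338

Wide layout: rows indexed by batch, columns are the 5 distinct stage values (assemble, paint, cut, test, weld).
Cell (batch=B34, stage=assemble) draws from the long row where batch=B34 and stage=assemble, which has defects=338.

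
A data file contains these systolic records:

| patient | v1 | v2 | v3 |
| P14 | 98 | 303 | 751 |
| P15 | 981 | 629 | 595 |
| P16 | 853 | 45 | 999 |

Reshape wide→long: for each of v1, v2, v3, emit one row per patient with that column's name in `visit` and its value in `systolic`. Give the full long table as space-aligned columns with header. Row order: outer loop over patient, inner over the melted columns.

patient  visit  systolic
P14      v1     98      
P14      v2     303     
P14      v3     751     
P15      v1     981     
P15      v2     629     
P15      v3     595     
P16      v1     853     
P16      v2     45      
P16      v3     999     

Each (patient, column) pair becomes one row: 3 × 3 = 9 rows.
For example, (P14, v1) → systolic=98.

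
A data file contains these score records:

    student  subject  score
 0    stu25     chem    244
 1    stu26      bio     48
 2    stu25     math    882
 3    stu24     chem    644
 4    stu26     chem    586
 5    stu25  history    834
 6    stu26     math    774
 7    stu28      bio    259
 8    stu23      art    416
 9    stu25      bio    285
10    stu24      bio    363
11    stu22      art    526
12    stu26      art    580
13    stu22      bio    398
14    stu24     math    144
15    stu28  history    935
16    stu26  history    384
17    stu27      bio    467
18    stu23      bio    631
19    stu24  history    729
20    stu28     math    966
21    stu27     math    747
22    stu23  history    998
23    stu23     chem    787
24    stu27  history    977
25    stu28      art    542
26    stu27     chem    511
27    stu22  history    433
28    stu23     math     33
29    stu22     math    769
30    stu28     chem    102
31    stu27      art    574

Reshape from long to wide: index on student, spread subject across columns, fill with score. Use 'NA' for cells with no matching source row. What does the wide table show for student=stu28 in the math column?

The long row with student=stu28, subject=math has score=966.

966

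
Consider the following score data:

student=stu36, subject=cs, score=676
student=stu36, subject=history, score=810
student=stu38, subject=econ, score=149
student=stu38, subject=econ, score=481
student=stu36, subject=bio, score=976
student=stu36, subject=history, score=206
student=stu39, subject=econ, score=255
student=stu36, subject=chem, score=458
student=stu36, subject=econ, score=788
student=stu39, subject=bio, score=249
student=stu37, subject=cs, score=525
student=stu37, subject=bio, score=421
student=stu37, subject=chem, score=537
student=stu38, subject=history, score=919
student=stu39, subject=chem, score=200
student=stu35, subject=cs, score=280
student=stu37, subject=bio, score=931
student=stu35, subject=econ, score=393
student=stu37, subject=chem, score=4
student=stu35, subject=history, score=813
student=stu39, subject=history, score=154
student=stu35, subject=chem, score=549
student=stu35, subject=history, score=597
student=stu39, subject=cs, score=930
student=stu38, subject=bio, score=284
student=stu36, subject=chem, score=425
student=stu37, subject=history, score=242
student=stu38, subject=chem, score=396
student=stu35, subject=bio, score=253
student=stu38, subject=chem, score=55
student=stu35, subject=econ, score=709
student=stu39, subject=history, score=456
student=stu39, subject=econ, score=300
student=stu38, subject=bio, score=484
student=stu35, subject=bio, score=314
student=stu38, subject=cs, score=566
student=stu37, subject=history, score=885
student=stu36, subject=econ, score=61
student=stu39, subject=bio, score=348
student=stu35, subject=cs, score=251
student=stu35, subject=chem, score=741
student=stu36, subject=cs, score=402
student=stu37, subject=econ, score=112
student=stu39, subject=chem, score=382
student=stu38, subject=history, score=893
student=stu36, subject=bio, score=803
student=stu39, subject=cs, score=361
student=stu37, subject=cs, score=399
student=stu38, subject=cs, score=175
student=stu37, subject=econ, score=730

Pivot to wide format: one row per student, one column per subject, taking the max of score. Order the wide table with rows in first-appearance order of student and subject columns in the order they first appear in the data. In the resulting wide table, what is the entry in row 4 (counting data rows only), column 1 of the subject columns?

525

With rows in first-appearance order of student, row 4 is student=stu37. subject columns in first-appearance order: cs, history, econ, bio, chem; column 1 is cs.
Long rows with student=stu37, subject=cs: max(525, 399) = 525.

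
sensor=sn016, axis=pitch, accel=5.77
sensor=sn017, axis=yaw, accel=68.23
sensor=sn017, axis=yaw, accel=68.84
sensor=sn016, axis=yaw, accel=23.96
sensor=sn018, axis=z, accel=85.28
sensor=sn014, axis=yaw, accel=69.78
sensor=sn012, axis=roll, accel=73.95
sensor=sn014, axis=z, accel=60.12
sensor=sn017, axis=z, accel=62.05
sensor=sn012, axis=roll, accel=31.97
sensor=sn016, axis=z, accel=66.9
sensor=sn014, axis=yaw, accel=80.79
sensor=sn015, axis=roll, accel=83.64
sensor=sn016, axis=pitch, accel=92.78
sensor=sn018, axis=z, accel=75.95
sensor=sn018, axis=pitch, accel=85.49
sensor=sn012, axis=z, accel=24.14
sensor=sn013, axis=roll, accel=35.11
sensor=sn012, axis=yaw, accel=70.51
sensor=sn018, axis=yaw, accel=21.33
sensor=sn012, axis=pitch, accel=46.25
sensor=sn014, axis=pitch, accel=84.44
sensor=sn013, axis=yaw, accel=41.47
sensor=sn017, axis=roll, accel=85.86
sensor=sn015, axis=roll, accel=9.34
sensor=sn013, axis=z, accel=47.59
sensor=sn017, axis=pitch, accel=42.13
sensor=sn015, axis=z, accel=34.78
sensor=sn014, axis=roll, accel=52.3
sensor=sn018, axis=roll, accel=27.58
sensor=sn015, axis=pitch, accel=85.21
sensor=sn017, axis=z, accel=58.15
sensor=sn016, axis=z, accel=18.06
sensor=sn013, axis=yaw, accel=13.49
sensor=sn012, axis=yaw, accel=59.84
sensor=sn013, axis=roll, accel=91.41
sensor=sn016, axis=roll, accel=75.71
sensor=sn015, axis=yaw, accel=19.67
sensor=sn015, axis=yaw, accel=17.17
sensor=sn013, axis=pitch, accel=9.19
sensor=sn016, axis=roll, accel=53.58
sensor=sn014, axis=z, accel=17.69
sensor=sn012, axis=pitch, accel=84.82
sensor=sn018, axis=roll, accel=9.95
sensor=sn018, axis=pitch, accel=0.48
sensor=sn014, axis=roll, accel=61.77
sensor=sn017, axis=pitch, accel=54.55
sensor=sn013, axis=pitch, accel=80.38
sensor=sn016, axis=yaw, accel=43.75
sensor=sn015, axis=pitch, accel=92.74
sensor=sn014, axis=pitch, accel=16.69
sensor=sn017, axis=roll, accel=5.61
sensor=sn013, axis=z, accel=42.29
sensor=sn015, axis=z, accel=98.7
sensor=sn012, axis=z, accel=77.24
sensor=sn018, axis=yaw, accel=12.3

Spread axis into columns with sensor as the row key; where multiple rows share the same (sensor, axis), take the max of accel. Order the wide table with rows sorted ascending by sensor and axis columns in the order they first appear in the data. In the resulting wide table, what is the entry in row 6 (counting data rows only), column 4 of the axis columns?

With rows sorted ascending by sensor, row 6 is sensor=sn017. axis columns in first-appearance order: pitch, yaw, z, roll; column 4 is roll.
Long rows with sensor=sn017, axis=roll: max(85.86, 5.61) = 85.86.

85.86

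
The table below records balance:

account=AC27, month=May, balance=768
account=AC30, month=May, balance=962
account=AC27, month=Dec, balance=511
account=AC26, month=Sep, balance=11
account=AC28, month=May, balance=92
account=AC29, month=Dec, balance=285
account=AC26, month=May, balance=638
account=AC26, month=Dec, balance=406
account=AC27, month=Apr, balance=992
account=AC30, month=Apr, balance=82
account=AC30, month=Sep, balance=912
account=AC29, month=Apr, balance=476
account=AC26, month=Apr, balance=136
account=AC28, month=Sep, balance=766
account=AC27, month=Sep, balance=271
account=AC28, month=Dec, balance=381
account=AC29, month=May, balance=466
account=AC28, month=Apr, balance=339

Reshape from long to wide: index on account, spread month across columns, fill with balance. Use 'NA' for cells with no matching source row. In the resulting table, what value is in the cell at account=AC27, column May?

The long row with account=AC27, month=May has balance=768.

768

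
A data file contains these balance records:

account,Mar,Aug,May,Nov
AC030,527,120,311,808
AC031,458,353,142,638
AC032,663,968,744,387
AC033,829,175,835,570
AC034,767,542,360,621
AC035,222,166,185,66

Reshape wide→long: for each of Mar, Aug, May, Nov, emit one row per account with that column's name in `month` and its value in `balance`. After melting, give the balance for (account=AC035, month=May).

185

Unpivoting turns each (account, wide-column) pair into one long row.
The wide cell at row AC035, column May holds 185, so the long row (AC035, May) has balance=185.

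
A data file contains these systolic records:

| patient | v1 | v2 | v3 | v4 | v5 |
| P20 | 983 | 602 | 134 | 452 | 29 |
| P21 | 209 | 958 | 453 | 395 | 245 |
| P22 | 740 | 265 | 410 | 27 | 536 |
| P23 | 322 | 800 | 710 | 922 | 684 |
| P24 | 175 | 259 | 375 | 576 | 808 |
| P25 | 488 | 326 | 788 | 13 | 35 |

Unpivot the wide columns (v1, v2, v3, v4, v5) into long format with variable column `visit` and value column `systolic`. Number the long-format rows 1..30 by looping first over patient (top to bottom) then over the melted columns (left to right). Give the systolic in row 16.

30 rows total (6 × 5). Row 16: index ⌊(16-1)/5⌋ = 3 into patient → P23; (16-1) mod 5 = 0 into the melted columns → v1.
So row 16 is (P23, v1, 322); systolic = 322.

322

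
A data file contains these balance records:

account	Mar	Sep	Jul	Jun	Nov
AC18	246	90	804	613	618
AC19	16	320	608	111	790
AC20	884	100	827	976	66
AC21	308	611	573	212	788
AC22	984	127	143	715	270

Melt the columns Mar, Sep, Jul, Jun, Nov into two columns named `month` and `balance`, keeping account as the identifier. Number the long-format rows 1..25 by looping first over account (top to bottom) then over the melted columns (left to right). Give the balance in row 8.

608

25 rows total (5 × 5). Row 8: index ⌊(8-1)/5⌋ = 1 into account → AC19; (8-1) mod 5 = 2 into the melted columns → Jul.
So row 8 is (AC19, Jul, 608); balance = 608.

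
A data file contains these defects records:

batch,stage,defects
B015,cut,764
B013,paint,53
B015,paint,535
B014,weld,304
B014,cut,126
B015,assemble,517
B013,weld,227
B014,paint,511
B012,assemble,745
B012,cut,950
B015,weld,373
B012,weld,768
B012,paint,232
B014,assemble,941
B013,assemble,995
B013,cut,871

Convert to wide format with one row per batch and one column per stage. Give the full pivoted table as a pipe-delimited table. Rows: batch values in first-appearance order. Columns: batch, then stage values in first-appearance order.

| batch | cut | paint | weld | assemble |
| B015 | 764 | 535 | 373 | 517 |
| B013 | 871 | 53 | 227 | 995 |
| B014 | 126 | 511 | 304 | 941 |
| B012 | 950 | 232 | 768 | 745 |

Columns: batch plus the 4 distinct stage values (cut, paint, weld, assemble).
For example, row B015 column cut takes defects=764 from the long row (B015, cut).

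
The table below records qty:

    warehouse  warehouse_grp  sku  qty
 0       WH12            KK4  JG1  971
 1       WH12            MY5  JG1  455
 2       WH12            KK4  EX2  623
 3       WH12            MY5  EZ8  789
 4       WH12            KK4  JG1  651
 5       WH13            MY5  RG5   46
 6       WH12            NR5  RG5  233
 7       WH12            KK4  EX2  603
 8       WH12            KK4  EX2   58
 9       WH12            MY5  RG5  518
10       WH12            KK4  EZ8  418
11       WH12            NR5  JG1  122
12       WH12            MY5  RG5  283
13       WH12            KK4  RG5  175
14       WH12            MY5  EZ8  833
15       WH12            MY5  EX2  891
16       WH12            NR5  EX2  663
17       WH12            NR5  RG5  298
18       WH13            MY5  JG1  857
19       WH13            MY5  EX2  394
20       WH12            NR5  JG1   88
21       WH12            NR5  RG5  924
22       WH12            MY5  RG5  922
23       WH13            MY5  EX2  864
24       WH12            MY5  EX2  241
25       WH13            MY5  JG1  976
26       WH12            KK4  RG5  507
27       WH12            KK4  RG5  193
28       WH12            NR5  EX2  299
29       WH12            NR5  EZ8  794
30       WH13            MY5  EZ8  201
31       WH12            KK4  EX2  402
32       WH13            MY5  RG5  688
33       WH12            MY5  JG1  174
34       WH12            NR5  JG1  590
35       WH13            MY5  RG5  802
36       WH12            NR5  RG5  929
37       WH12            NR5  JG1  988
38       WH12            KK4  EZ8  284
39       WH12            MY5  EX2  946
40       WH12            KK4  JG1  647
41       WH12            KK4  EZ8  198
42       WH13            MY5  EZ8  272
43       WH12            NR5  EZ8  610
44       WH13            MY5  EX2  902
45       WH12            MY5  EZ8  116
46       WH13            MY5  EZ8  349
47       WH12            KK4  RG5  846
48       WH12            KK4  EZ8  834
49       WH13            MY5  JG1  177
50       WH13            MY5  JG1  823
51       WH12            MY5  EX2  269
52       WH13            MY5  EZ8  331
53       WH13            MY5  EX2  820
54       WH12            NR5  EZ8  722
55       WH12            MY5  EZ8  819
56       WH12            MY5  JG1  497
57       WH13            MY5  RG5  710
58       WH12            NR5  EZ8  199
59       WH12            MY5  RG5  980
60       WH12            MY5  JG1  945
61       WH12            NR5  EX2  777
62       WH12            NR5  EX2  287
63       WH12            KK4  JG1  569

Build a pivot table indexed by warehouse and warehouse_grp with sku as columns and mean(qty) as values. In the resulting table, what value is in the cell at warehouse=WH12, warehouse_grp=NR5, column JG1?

447

Rows with warehouse=WH12, warehouse_grp=NR5 and sku=JG1: qty values are 122, 88, 590, 988.
(122 + 88 + 590 + 988) / 4 = 447.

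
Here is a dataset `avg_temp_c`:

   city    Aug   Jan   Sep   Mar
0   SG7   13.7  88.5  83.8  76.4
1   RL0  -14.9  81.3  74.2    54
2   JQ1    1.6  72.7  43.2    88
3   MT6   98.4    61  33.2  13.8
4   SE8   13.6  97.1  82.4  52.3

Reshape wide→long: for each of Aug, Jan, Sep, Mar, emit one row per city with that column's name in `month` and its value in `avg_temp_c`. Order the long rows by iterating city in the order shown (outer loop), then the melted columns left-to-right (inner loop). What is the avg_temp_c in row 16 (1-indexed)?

20 rows total (5 × 4). Row 16: index ⌊(16-1)/4⌋ = 3 into city → MT6; (16-1) mod 4 = 3 into the melted columns → Mar.
So row 16 is (MT6, Mar, 13.8); avg_temp_c = 13.8.

13.8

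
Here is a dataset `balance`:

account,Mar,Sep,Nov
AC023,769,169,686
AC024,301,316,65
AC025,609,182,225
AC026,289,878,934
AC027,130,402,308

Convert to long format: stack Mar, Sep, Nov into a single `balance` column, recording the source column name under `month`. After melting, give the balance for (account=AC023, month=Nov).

Unpivoting turns each (account, wide-column) pair into one long row.
The wide cell at row AC023, column Nov holds 686, so the long row (AC023, Nov) has balance=686.

686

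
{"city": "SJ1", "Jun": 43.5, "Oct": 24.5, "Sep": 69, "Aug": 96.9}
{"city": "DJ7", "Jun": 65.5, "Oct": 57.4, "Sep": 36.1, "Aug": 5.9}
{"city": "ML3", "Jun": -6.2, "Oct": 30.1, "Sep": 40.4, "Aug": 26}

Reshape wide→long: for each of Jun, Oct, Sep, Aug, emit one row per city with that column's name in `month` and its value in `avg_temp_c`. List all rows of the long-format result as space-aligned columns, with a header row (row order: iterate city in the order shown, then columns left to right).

Each (city, column) pair becomes one row: 3 × 4 = 12 rows.
For example, (SJ1, Jun) → avg_temp_c=43.5.

city  month  avg_temp_c
SJ1   Jun    43.5      
SJ1   Oct    24.5      
SJ1   Sep    69        
SJ1   Aug    96.9      
DJ7   Jun    65.5      
DJ7   Oct    57.4      
DJ7   Sep    36.1      
DJ7   Aug    5.9       
ML3   Jun    -6.2      
ML3   Oct    30.1      
ML3   Sep    40.4      
ML3   Aug    26        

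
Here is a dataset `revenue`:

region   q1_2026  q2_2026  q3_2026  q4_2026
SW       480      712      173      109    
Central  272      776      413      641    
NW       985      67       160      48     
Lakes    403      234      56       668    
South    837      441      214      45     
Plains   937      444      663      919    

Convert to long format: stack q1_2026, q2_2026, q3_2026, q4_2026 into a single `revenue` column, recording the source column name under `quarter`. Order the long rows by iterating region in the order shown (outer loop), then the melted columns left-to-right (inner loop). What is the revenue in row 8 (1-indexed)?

641

24 rows total (6 × 4). Row 8: index ⌊(8-1)/4⌋ = 1 into region → Central; (8-1) mod 4 = 3 into the melted columns → q4_2026.
So row 8 is (Central, q4_2026, 641); revenue = 641.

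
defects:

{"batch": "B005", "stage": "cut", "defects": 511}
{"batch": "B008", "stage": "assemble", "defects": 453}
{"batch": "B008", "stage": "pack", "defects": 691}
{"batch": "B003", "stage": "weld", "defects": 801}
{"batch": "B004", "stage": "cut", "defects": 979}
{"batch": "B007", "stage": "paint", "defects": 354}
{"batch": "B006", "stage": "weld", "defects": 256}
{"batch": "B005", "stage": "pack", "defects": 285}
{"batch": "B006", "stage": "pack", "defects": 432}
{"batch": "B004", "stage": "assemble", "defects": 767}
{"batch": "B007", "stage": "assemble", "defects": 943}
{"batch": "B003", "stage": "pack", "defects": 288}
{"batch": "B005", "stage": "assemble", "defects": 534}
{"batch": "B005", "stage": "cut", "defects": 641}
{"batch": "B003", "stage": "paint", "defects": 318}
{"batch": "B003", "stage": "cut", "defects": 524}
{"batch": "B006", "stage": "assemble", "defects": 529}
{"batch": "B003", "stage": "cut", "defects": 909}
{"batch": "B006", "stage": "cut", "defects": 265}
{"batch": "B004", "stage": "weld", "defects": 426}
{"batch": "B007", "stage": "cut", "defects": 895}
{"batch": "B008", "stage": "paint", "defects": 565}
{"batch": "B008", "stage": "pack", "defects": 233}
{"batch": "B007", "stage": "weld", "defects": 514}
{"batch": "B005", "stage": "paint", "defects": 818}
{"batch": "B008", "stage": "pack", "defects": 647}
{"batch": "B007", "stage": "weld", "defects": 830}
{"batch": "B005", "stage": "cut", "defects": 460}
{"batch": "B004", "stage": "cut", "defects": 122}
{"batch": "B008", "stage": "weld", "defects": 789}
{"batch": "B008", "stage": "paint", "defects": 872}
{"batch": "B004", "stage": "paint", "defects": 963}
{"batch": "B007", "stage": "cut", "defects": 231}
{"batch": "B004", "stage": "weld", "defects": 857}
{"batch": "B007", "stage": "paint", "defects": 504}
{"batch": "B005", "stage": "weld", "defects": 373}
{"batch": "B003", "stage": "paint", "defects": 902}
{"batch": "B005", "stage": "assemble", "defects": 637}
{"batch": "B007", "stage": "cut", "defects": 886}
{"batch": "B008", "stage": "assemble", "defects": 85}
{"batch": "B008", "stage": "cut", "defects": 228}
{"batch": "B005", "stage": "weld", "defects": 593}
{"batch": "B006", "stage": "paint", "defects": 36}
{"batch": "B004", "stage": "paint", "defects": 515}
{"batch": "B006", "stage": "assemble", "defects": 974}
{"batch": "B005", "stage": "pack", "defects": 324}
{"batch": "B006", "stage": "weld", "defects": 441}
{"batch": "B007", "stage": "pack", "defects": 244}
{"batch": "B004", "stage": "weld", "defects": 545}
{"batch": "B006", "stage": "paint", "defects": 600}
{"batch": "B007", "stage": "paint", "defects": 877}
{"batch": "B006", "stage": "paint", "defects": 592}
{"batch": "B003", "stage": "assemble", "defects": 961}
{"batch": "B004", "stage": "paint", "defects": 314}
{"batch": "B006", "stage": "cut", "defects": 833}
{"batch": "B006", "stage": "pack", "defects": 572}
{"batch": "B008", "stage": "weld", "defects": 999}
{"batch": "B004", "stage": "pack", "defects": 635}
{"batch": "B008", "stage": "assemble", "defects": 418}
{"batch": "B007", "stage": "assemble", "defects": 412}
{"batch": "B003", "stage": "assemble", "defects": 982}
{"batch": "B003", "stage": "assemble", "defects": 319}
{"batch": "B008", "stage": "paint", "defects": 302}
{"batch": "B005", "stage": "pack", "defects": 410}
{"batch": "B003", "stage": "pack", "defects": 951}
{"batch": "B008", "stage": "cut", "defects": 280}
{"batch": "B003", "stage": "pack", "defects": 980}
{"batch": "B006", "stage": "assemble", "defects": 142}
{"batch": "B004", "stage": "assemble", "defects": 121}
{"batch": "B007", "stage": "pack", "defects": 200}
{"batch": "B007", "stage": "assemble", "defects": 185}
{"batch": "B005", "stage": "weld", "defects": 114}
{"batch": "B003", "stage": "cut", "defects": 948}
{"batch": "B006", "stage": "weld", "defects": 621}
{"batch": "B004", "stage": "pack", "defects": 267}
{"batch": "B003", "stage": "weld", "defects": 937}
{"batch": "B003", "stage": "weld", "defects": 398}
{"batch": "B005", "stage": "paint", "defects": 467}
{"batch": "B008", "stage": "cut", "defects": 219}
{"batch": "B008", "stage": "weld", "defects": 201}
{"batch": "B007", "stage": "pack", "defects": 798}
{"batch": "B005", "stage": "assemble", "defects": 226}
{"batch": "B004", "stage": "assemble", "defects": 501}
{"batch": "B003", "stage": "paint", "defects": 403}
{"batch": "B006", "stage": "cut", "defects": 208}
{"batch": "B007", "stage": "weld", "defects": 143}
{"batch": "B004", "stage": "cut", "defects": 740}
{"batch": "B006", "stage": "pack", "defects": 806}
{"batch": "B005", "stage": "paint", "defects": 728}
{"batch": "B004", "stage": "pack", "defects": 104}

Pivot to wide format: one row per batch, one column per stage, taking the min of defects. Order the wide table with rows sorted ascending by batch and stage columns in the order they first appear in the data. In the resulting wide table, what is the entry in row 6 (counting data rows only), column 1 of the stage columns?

With rows sorted ascending by batch, row 6 is batch=B008. stage columns in first-appearance order: cut, assemble, pack, weld, paint; column 1 is cut.
Long rows with batch=B008, stage=cut: min(228, 280, 219) = 219.

219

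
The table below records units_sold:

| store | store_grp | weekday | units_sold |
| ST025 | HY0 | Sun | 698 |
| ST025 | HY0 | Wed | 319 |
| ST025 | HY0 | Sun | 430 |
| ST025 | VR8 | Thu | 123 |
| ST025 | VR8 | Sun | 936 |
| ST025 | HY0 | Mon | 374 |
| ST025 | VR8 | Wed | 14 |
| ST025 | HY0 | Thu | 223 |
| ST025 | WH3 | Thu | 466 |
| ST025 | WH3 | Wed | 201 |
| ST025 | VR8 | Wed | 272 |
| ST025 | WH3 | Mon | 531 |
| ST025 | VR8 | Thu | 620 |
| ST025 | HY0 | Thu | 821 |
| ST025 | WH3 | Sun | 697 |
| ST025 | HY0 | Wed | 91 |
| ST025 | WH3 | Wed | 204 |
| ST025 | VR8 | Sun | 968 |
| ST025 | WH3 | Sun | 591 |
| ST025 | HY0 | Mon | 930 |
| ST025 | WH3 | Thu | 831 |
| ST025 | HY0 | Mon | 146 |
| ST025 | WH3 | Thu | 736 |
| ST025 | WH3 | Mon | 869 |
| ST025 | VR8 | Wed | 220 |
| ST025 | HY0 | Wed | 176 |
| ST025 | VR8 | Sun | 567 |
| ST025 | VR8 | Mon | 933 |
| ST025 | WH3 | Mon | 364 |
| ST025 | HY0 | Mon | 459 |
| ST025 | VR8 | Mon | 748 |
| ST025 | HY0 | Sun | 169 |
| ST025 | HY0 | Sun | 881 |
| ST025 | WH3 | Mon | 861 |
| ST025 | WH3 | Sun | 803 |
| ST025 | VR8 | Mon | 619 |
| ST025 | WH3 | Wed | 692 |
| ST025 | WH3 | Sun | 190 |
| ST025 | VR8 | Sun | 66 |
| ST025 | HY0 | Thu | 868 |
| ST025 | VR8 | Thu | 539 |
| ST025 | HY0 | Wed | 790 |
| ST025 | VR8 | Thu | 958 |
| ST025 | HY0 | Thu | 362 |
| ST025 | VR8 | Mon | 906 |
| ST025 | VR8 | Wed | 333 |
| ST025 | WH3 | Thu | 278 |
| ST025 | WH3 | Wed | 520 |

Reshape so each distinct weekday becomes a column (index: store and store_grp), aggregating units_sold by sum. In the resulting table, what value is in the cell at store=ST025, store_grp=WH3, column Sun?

2281

Rows with store=ST025, store_grp=WH3 and weekday=Sun: units_sold values are 697, 591, 803, 190.
697 + 591 + 803 + 190 = 2281.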